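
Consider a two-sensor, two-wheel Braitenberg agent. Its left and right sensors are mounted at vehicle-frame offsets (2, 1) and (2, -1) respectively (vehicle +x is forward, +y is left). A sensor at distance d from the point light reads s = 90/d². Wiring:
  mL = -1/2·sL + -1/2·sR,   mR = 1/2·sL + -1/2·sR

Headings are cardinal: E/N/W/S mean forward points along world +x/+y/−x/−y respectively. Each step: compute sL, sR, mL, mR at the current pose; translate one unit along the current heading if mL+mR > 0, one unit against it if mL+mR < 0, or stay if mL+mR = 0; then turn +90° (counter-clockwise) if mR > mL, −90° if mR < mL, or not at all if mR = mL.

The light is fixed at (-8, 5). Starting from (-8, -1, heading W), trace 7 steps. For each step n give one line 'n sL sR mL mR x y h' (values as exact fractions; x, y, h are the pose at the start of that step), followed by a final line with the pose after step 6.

0 90/53 90/29 -3690/1537 -1080/1537 -8 -1 W
1 45/34 45/32 -1485/1088 -45/1088 -7 -1 S
2 18/5 2 -14/5 4/5 -7 0 E
3 9 9 -9 0 -8 0 N
4 90/53 90/29 -3690/1537 -1080/1537 -8 -1 W
5 45/34 45/32 -1485/1088 -45/1088 -7 -1 S
6 18/5 2 -14/5 4/5 -7 0 E
final -8 0 N

n=0: pose=(-8,-1,W); sL=90/53, sR=90/29; mL=-3690/1537, mR=-1080/1537; mL+mR=-90/29 → advance -1; mR−mL=90/53 → turn +1·90°
n=1: pose=(-7,-1,S); sL=45/34, sR=45/32; mL=-1485/1088, mR=-45/1088; mL+mR=-45/32 → advance -1; mR−mL=45/34 → turn +1·90°
n=2: pose=(-7,0,E); sL=18/5, sR=2; mL=-14/5, mR=4/5; mL+mR=-2 → advance -1; mR−mL=18/5 → turn +1·90°
n=3: pose=(-8,0,N); sL=9, sR=9; mL=-9, mR=0; mL+mR=-9 → advance -1; mR−mL=9 → turn +1·90°
n=4: pose=(-8,-1,W); sL=90/53, sR=90/29; mL=-3690/1537, mR=-1080/1537; mL+mR=-90/29 → advance -1; mR−mL=90/53 → turn +1·90°
n=5: pose=(-7,-1,S); sL=45/34, sR=45/32; mL=-1485/1088, mR=-45/1088; mL+mR=-45/32 → advance -1; mR−mL=45/34 → turn +1·90°
n=6: pose=(-7,0,E); sL=18/5, sR=2; mL=-14/5, mR=4/5; mL+mR=-2 → advance -1; mR−mL=18/5 → turn +1·90°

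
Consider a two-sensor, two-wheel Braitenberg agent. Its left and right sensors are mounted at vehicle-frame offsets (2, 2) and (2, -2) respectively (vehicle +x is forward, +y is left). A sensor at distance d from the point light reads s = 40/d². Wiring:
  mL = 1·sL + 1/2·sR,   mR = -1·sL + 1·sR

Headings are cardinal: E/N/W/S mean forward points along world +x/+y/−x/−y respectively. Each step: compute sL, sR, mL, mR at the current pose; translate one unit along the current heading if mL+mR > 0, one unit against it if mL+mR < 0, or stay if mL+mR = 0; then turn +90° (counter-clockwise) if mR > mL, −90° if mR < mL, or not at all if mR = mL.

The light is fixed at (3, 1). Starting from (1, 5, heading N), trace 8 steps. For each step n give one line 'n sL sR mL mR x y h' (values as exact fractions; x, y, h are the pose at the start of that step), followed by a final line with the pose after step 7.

n=0: pose=(1,5,N); sL=10/13, sR=10/9; mL=155/117, mR=40/117; mL+mR=5/3 → advance +1; mR−mL=-115/117 → turn -1·90°
n=1: pose=(1,6,E); sL=40/49, sR=40/9; mL=1340/441, mR=1600/441; mL+mR=20/3 → advance +1; mR−mL=260/441 → turn +1·90°
n=2: pose=(2,6,N); sL=20/29, sR=4/5; mL=158/145, mR=16/145; mL+mR=6/5 → advance +1; mR−mL=-142/145 → turn -1·90°
n=3: pose=(2,7,E); sL=8/13, sR=40/17; mL=396/221, mR=384/221; mL+mR=60/17 → advance +1; mR−mL=-12/221 → turn -1·90°
n=4: pose=(3,7,S); sL=2, sR=2; mL=3, mR=0; mL+mR=3 → advance +1; mR−mL=-3 → turn -1·90°
n=5: pose=(3,6,W); sL=40/13, sR=40/53; mL=2380/689, mR=-1600/689; mL+mR=60/53 → advance +1; mR−mL=-3980/689 → turn -1·90°
n=6: pose=(2,6,N); sL=20/29, sR=4/5; mL=158/145, mR=16/145; mL+mR=6/5 → advance +1; mR−mL=-142/145 → turn -1·90°
n=7: pose=(2,7,E); sL=8/13, sR=40/17; mL=396/221, mR=384/221; mL+mR=60/17 → advance +1; mR−mL=-12/221 → turn -1·90°

0 10/13 10/9 155/117 40/117 1 5 N
1 40/49 40/9 1340/441 1600/441 1 6 E
2 20/29 4/5 158/145 16/145 2 6 N
3 8/13 40/17 396/221 384/221 2 7 E
4 2 2 3 0 3 7 S
5 40/13 40/53 2380/689 -1600/689 3 6 W
6 20/29 4/5 158/145 16/145 2 6 N
7 8/13 40/17 396/221 384/221 2 7 E
final 3 7 S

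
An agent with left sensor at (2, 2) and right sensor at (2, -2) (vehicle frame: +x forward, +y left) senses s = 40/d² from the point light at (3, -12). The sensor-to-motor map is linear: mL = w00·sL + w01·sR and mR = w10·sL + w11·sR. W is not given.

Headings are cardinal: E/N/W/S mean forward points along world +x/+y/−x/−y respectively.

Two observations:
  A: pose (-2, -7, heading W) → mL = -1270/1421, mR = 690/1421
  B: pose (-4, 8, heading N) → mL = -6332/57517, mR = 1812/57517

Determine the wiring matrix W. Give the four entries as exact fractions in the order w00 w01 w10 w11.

obs A: pose=(-2,-7,W) → sL=20/29, sR=20/49, mL=-1270/1421, mR=690/1421
obs B: pose=(-4,8,N) → sL=8/113, sR=40/509, mL=-6332/57517, mR=1812/57517
sensor matrix S = [[20/29, 20/49], [8/113, 40/509]]; det S = 2067840/81731657
solve [mL_A; mL_B] = S·[w00; w01] and [mR_A; mR_B] = S·[w10; w11]:
  w00 = -1, w01 = -1/2, w10 = 1, w11 = -1/2

-1 -1/2 1 -1/2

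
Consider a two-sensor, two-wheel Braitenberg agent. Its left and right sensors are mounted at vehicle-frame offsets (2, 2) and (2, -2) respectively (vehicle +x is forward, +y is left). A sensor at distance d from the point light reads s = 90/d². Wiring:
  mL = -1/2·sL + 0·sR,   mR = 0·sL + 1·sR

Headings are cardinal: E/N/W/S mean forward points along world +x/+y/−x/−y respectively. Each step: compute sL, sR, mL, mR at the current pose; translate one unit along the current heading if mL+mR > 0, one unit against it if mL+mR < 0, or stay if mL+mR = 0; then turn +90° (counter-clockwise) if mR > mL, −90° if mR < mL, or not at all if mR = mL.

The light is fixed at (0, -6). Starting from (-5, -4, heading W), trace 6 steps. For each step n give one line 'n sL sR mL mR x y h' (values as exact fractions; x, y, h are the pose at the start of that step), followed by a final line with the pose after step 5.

n=0: pose=(-5,-4,W); sL=90/49, sR=18/13; mL=-45/49, mR=18/13; mL+mR=297/637 → advance +1; mR−mL=1467/637 → turn +1·90°
n=1: pose=(-6,-4,S); sL=45/8, sR=45/32; mL=-45/16, mR=45/32; mL+mR=-45/32 → advance -1; mR−mL=135/32 → turn +1·90°
n=2: pose=(-6,-3,E); sL=90/41, sR=90/17; mL=-45/41, mR=90/17; mL+mR=2925/697 → advance +1; mR−mL=4455/697 → turn +1·90°
n=3: pose=(-5,-3,N); sL=45/37, sR=45/17; mL=-45/74, mR=45/17; mL+mR=2565/1258 → advance +1; mR−mL=4095/1258 → turn +1·90°
n=4: pose=(-5,-2,W); sL=90/53, sR=18/17; mL=-45/53, mR=18/17; mL+mR=189/901 → advance +1; mR−mL=1719/901 → turn +1·90°
n=5: pose=(-6,-2,S); sL=9/2, sR=45/34; mL=-9/4, mR=45/34; mL+mR=-63/68 → advance -1; mR−mL=243/68 → turn +1·90°

0 90/49 18/13 -45/49 18/13 -5 -4 W
1 45/8 45/32 -45/16 45/32 -6 -4 S
2 90/41 90/17 -45/41 90/17 -6 -3 E
3 45/37 45/17 -45/74 45/17 -5 -3 N
4 90/53 18/17 -45/53 18/17 -5 -2 W
5 9/2 45/34 -9/4 45/34 -6 -2 S
final -6 -1 E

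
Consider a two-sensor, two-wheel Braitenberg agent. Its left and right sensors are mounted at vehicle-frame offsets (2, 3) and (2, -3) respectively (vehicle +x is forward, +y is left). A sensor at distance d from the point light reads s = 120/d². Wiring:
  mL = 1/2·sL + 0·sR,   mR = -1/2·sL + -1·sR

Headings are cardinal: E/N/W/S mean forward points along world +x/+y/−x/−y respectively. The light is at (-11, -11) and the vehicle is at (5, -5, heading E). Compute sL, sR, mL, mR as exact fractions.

8/27 40/111 4/27 -508/999

left sensor world pos  = (7, -2); dL² = 405
right sensor world pos = (7, -8); dR² = 333
sL = 120/405 = 8/27
sR = 120/333 = 40/111
mL = 1/2·sL + 0·sR = 4/27
mR = -1/2·sL + -1·sR = -508/999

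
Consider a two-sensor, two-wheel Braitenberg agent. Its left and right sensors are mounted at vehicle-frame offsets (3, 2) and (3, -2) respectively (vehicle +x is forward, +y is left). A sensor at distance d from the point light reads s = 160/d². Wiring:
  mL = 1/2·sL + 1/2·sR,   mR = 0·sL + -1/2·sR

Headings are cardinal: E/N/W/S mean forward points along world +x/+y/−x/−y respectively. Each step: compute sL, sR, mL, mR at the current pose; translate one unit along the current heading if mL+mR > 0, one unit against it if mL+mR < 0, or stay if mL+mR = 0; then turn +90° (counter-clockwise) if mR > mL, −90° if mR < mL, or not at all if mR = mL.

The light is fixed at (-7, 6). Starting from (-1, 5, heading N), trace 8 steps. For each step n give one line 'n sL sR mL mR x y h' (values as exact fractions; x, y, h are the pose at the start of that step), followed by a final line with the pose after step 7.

n=0: pose=(-1,5,N); sL=8, sR=40/17; mL=88/17, mR=-20/17; mL+mR=4 → advance +1; mR−mL=-108/17 → turn -1·90°
n=1: pose=(-1,6,E); sL=32/17, sR=32/17; mL=32/17, mR=-16/17; mL+mR=16/17 → advance +1; mR−mL=-48/17 → turn -1·90°
n=2: pose=(0,6,S); sL=16/9, sR=80/17; mL=496/153, mR=-40/17; mL+mR=8/9 → advance +1; mR−mL=-856/153 → turn -1·90°
n=3: pose=(0,5,W); sL=32/5, sR=160/17; mL=672/85, mR=-80/17; mL+mR=16/5 → advance +1; mR−mL=-1072/85 → turn -1·90°
n=4: pose=(-1,5,N); sL=8, sR=40/17; mL=88/17, mR=-20/17; mL+mR=4 → advance +1; mR−mL=-108/17 → turn -1·90°
n=5: pose=(-1,6,E); sL=32/17, sR=32/17; mL=32/17, mR=-16/17; mL+mR=16/17 → advance +1; mR−mL=-48/17 → turn -1·90°
n=6: pose=(0,6,S); sL=16/9, sR=80/17; mL=496/153, mR=-40/17; mL+mR=8/9 → advance +1; mR−mL=-856/153 → turn -1·90°
n=7: pose=(0,5,W); sL=32/5, sR=160/17; mL=672/85, mR=-80/17; mL+mR=16/5 → advance +1; mR−mL=-1072/85 → turn -1·90°

0 8 40/17 88/17 -20/17 -1 5 N
1 32/17 32/17 32/17 -16/17 -1 6 E
2 16/9 80/17 496/153 -40/17 0 6 S
3 32/5 160/17 672/85 -80/17 0 5 W
4 8 40/17 88/17 -20/17 -1 5 N
5 32/17 32/17 32/17 -16/17 -1 6 E
6 16/9 80/17 496/153 -40/17 0 6 S
7 32/5 160/17 672/85 -80/17 0 5 W
final -1 5 N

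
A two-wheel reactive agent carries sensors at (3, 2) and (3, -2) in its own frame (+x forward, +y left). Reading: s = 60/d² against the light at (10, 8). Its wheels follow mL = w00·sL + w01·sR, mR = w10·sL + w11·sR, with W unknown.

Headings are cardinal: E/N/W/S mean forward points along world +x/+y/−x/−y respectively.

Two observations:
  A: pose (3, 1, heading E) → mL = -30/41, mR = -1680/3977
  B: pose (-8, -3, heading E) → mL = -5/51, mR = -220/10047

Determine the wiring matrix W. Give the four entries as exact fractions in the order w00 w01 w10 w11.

obs A: pose=(3,1,E) → sL=60/41, sR=60/97, mL=-30/41, mR=-1680/3977
obs B: pose=(-8,-3,E) → sL=10/51, sR=30/197, mL=-5/51, mR=-220/10047
sensor matrix S = [[60/41, 60/97], [10/51, 30/197]]; det S = 1352800/13318973
solve [mL_A; mL_B] = S·[w00; w01] and [mR_A; mR_B] = S·[w10; w11]:
  w00 = -1/2, w01 = 0, w10 = -1/2, w11 = 1/2

-1/2 0 -1/2 1/2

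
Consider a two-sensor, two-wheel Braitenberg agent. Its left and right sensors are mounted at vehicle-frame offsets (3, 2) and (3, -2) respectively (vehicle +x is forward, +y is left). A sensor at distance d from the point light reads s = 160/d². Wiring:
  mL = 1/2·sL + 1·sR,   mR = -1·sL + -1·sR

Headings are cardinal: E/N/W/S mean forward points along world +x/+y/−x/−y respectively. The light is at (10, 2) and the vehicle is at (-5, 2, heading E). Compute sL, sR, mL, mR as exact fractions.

left sensor world pos  = (-2, 4); dL² = 148
right sensor world pos = (-2, 0); dR² = 148
sL = 160/148 = 40/37
sR = 160/148 = 40/37
mL = 1/2·sL + 1·sR = 60/37
mR = -1·sL + -1·sR = -80/37

40/37 40/37 60/37 -80/37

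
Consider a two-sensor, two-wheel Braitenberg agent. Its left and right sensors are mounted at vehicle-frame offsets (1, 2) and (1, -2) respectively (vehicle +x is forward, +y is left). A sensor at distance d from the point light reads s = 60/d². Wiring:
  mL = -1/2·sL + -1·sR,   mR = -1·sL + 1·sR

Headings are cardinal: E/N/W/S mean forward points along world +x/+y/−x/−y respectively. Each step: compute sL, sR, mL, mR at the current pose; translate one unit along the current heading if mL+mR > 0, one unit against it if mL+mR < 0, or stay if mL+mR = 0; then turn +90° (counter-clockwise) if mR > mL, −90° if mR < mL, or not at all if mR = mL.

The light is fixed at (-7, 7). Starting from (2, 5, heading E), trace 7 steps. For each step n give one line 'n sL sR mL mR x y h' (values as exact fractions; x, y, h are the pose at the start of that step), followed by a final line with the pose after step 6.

n=0: pose=(2,5,E); sL=3/5, sR=15/29; mL=-237/290, mR=-12/145; mL+mR=-9/10 → advance -1; mR−mL=213/290 → turn +1·90°
n=1: pose=(1,5,N); sL=60/37, sR=60/101; mL=-5250/3737, mR=-3840/3737; mL+mR=-90/37 → advance -1; mR−mL=1410/3737 → turn +1·90°
n=2: pose=(1,4,W); sL=30/37, sR=6/5; mL=-297/185, mR=72/185; mL+mR=-45/37 → advance -1; mR−mL=369/185 → turn +1·90°
n=3: pose=(2,4,S); sL=60/137, sR=12/13; mL=-2034/1781, mR=864/1781; mL+mR=-90/137 → advance -1; mR−mL=2898/1781 → turn +1·90°
n=4: pose=(2,5,E); sL=3/5, sR=15/29; mL=-237/290, mR=-12/145; mL+mR=-9/10 → advance -1; mR−mL=213/290 → turn +1·90°
n=5: pose=(1,5,N); sL=60/37, sR=60/101; mL=-5250/3737, mR=-3840/3737; mL+mR=-90/37 → advance -1; mR−mL=1410/3737 → turn +1·90°
n=6: pose=(1,4,W); sL=30/37, sR=6/5; mL=-297/185, mR=72/185; mL+mR=-45/37 → advance -1; mR−mL=369/185 → turn +1·90°

0 3/5 15/29 -237/290 -12/145 2 5 E
1 60/37 60/101 -5250/3737 -3840/3737 1 5 N
2 30/37 6/5 -297/185 72/185 1 4 W
3 60/137 12/13 -2034/1781 864/1781 2 4 S
4 3/5 15/29 -237/290 -12/145 2 5 E
5 60/37 60/101 -5250/3737 -3840/3737 1 5 N
6 30/37 6/5 -297/185 72/185 1 4 W
final 2 4 S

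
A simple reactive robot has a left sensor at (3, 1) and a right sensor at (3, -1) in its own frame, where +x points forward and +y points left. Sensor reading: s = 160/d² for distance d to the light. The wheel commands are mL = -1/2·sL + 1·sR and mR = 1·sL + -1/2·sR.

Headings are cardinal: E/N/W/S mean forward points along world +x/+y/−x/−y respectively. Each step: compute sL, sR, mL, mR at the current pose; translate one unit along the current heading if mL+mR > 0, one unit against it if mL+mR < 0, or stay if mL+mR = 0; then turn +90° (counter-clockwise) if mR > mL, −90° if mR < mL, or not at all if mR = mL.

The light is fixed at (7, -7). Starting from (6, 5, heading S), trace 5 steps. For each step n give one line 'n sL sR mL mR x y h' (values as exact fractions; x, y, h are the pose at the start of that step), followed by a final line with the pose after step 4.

n=0: pose=(6,5,S); sL=160/81, sR=32/17; mL=1232/1377, mR=1424/1377; mL+mR=2656/1377 → advance +1; mR−mL=64/459 → turn +1·90°
n=1: pose=(6,4,E); sL=40/37, sR=20/13; mL=480/481, mR=150/481; mL+mR=630/481 → advance +1; mR−mL=-330/481 → turn -1·90°
n=2: pose=(7,4,S); sL=32/13, sR=32/13; mL=16/13, mR=16/13; mL+mR=32/13 → advance +1; mR−mL=0 → turn +0·90°
n=3: pose=(7,3,S); sL=16/5, sR=16/5; mL=8/5, mR=8/5; mL+mR=16/5 → advance +1; mR−mL=0 → turn +0·90°
n=4: pose=(7,2,S); sL=160/37, sR=160/37; mL=80/37, mR=80/37; mL+mR=160/37 → advance +1; mR−mL=0 → turn +0·90°

0 160/81 32/17 1232/1377 1424/1377 6 5 S
1 40/37 20/13 480/481 150/481 6 4 E
2 32/13 32/13 16/13 16/13 7 4 S
3 16/5 16/5 8/5 8/5 7 3 S
4 160/37 160/37 80/37 80/37 7 2 S
final 7 1 S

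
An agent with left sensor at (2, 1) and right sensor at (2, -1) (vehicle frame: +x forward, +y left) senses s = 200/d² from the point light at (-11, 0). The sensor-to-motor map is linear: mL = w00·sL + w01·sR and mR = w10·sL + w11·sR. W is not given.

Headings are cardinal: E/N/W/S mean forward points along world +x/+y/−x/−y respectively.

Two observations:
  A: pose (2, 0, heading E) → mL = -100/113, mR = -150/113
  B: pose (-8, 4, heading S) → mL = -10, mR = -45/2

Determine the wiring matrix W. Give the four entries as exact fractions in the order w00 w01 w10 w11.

obs A: pose=(2,0,E) → sL=100/113, sR=100/113, mL=-100/113, mR=-150/113
obs B: pose=(-8,4,S) → sL=10, sR=25, mL=-10, mR=-45/2
sensor matrix S = [[100/113, 100/113], [10, 25]]; det S = 1500/113
solve [mL_A; mL_B] = S·[w00; w01] and [mR_A; mR_B] = S·[w10; w11]:
  w00 = -1, w01 = 0, w10 = -1, w11 = -1/2

-1 0 -1 -1/2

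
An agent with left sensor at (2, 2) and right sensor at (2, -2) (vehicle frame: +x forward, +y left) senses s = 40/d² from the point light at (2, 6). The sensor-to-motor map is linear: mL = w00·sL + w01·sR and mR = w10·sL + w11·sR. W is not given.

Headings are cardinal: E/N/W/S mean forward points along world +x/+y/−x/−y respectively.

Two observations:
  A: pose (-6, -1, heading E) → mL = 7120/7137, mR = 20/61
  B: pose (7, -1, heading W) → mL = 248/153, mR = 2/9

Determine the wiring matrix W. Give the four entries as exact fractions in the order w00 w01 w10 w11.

obs A: pose=(-6,-1,E) → sL=40/61, sR=40/117, mL=7120/7137, mR=20/61
obs B: pose=(7,-1,W) → sL=4/9, sR=20/17, mL=248/153, mR=2/9
sensor matrix S = [[40/61, 40/117], [4/9, 20/17]]; det S = 676480/1091961
solve [mL_A; mL_B] = S·[w00; w01] and [mR_A; mR_B] = S·[w10; w11]:
  w00 = 1, w01 = 1, w10 = 1/2, w11 = 0

1 1 1/2 0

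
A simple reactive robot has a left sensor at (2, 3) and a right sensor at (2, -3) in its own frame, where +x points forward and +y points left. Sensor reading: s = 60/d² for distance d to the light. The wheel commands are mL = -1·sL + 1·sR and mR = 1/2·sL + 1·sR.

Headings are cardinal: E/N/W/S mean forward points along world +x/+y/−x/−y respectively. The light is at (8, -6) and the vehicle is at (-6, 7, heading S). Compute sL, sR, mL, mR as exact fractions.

left sensor world pos  = (-3, 5); dL² = 242
right sensor world pos = (-9, 5); dR² = 410
sL = 60/242 = 30/121
sR = 60/410 = 6/41
mL = -1·sL + 1·sR = -504/4961
mR = 1/2·sL + 1·sR = 1341/4961

30/121 6/41 -504/4961 1341/4961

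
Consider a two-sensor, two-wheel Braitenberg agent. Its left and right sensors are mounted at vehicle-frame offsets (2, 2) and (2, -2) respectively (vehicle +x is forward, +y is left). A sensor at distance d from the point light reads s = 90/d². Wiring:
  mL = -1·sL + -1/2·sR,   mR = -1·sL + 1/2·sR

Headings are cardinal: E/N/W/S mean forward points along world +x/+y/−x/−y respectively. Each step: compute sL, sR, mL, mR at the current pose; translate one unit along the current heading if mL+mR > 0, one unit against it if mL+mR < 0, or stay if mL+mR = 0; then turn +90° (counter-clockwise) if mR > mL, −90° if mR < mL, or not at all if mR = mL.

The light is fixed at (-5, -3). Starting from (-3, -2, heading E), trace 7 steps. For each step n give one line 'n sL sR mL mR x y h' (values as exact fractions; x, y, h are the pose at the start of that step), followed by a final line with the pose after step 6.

0 18/5 90/17 -531/85 -81/85 -3 -2 E
1 9 5 -23/2 -13/2 -4 -2 N
2 18 18 -27 -9 -4 -3 W
3 9/2 45/2 -63/4 27/4 -3 -3 S
4 18/5 90/17 -531/85 -81/85 -3 -2 E
5 9 5 -23/2 -13/2 -4 -2 N
6 18 18 -27 -9 -4 -3 W
final -3 -3 S

n=0: pose=(-3,-2,E); sL=18/5, sR=90/17; mL=-531/85, mR=-81/85; mL+mR=-36/5 → advance -1; mR−mL=90/17 → turn +1·90°
n=1: pose=(-4,-2,N); sL=9, sR=5; mL=-23/2, mR=-13/2; mL+mR=-18 → advance -1; mR−mL=5 → turn +1·90°
n=2: pose=(-4,-3,W); sL=18, sR=18; mL=-27, mR=-9; mL+mR=-36 → advance -1; mR−mL=18 → turn +1·90°
n=3: pose=(-3,-3,S); sL=9/2, sR=45/2; mL=-63/4, mR=27/4; mL+mR=-9 → advance -1; mR−mL=45/2 → turn +1·90°
n=4: pose=(-3,-2,E); sL=18/5, sR=90/17; mL=-531/85, mR=-81/85; mL+mR=-36/5 → advance -1; mR−mL=90/17 → turn +1·90°
n=5: pose=(-4,-2,N); sL=9, sR=5; mL=-23/2, mR=-13/2; mL+mR=-18 → advance -1; mR−mL=5 → turn +1·90°
n=6: pose=(-4,-3,W); sL=18, sR=18; mL=-27, mR=-9; mL+mR=-36 → advance -1; mR−mL=18 → turn +1·90°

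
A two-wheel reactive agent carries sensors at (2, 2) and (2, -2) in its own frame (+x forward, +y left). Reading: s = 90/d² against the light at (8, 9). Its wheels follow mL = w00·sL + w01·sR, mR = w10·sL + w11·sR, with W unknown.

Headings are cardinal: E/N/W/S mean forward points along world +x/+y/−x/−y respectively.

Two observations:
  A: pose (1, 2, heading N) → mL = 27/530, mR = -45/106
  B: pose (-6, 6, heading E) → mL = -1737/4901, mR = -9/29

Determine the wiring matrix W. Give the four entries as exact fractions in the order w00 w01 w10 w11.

obs A: pose=(1,2,N) → sL=45/53, sR=9/5, mL=27/530, mR=-45/106
obs B: pose=(-6,6,E) → sL=18/29, sR=90/169, mL=-1737/4901, mR=-9/29
sensor matrix S = [[45/53, 9/5], [18/29, 90/169]]; det S = -863784/1298765
solve [mL_A; mL_B] = S·[w00; w01] and [mR_A; mR_B] = S·[w10; w11]:
  w00 = -1, w01 = 1/2, w10 = -1/2, w11 = 0

-1 1/2 -1/2 0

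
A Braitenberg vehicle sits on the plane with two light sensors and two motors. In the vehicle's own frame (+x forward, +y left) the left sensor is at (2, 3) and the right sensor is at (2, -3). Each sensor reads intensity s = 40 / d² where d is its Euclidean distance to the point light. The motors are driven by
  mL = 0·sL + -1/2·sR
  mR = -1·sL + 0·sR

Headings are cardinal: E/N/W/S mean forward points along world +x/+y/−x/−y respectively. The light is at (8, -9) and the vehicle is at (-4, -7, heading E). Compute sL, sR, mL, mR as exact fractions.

left sensor world pos  = (-2, -4); dL² = 125
right sensor world pos = (-2, -10); dR² = 101
sL = 40/125 = 8/25
sR = 40/101 = 40/101
mL = 0·sL + -1/2·sR = -20/101
mR = -1·sL + 0·sR = -8/25

8/25 40/101 -20/101 -8/25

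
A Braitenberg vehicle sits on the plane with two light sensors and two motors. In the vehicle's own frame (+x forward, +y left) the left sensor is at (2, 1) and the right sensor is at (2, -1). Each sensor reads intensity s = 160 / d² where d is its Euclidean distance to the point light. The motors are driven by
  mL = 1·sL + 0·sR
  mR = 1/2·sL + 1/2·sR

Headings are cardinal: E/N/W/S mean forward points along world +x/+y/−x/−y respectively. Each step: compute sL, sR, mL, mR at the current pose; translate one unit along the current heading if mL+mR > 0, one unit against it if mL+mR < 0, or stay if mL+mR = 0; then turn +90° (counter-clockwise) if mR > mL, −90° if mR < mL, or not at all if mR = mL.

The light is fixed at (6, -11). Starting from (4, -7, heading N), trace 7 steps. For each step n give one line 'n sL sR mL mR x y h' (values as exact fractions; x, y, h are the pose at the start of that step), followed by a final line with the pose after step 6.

0 32/9 160/37 32/9 1312/333 4 -7 N
1 5 40/13 5 105/26 4 -6 W
2 32/13 160/53 32/13 1888/689 3 -6 N
3 16/5 80/37 16/5 496/185 3 -5 W
4 160/89 160/73 160/89 12960/6497 2 -5 N
5 20/9 8/5 20/9 86/45 2 -4 W
6 160/117 160/97 160/117 17120/11349 1 -4 N
final 1 -3 W

n=0: pose=(4,-7,N); sL=32/9, sR=160/37; mL=32/9, mR=1312/333; mL+mR=832/111 → advance +1; mR−mL=128/333 → turn +1·90°
n=1: pose=(4,-6,W); sL=5, sR=40/13; mL=5, mR=105/26; mL+mR=235/26 → advance +1; mR−mL=-25/26 → turn -1·90°
n=2: pose=(3,-6,N); sL=32/13, sR=160/53; mL=32/13, mR=1888/689; mL+mR=3584/689 → advance +1; mR−mL=192/689 → turn +1·90°
n=3: pose=(3,-5,W); sL=16/5, sR=80/37; mL=16/5, mR=496/185; mL+mR=1088/185 → advance +1; mR−mL=-96/185 → turn -1·90°
n=4: pose=(2,-5,N); sL=160/89, sR=160/73; mL=160/89, mR=12960/6497; mL+mR=24640/6497 → advance +1; mR−mL=1280/6497 → turn +1·90°
n=5: pose=(2,-4,W); sL=20/9, sR=8/5; mL=20/9, mR=86/45; mL+mR=62/15 → advance +1; mR−mL=-14/45 → turn -1·90°
n=6: pose=(1,-4,N); sL=160/117, sR=160/97; mL=160/117, mR=17120/11349; mL+mR=10880/3783 → advance +1; mR−mL=1600/11349 → turn +1·90°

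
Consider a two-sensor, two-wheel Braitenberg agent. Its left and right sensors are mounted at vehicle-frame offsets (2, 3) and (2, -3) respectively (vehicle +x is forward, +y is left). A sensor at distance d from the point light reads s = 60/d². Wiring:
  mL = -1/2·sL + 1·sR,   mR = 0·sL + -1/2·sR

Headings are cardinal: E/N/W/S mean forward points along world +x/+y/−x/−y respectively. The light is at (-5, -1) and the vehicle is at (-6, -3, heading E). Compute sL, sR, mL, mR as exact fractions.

30 30/13 -165/13 -15/13

left sensor world pos  = (-4, 0); dL² = 2
right sensor world pos = (-4, -6); dR² = 26
sL = 60/2 = 30
sR = 60/26 = 30/13
mL = -1/2·sL + 1·sR = -165/13
mR = 0·sL + -1/2·sR = -15/13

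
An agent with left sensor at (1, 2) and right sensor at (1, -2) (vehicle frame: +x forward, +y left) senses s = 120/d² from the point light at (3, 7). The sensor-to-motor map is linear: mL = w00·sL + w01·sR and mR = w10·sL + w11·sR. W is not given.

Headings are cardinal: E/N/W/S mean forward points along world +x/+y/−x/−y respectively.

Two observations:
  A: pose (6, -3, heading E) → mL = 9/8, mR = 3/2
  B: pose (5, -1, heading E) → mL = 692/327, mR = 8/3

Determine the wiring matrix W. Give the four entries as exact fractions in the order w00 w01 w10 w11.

1 -1/2 1 0

obs A: pose=(6,-3,E) → sL=3/2, sR=3/4, mL=9/8, mR=3/2
obs B: pose=(5,-1,E) → sL=8/3, sR=120/109, mL=692/327, mR=8/3
sensor matrix S = [[3/2, 3/4], [8/3, 120/109]]; det S = -38/109
solve [mL_A; mL_B] = S·[w00; w01] and [mR_A; mR_B] = S·[w10; w11]:
  w00 = 1, w01 = -1/2, w10 = 1, w11 = 0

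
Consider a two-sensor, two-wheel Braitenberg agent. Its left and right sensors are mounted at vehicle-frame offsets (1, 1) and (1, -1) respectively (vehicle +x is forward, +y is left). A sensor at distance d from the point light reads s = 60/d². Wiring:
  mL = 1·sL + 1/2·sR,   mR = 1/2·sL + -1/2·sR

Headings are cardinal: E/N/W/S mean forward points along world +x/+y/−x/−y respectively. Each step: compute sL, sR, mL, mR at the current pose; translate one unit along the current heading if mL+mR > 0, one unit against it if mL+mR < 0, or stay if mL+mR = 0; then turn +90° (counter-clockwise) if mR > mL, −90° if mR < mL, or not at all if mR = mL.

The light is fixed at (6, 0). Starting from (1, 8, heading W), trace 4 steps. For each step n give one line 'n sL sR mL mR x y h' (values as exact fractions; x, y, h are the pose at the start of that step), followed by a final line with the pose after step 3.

0 12/17 20/39 638/663 64/663 1 8 W
1 6/13 30/53 513/689 -36/689 0 8 N
2 12/25 60/89 1818/2225 -216/2225 0 9 E
3 3/4 3/5 21/20 3/40 1 9 S
final 1 8 W

n=0: pose=(1,8,W); sL=12/17, sR=20/39; mL=638/663, mR=64/663; mL+mR=18/17 → advance +1; mR−mL=-574/663 → turn -1·90°
n=1: pose=(0,8,N); sL=6/13, sR=30/53; mL=513/689, mR=-36/689; mL+mR=9/13 → advance +1; mR−mL=-549/689 → turn -1·90°
n=2: pose=(0,9,E); sL=12/25, sR=60/89; mL=1818/2225, mR=-216/2225; mL+mR=18/25 → advance +1; mR−mL=-2034/2225 → turn -1·90°
n=3: pose=(1,9,S); sL=3/4, sR=3/5; mL=21/20, mR=3/40; mL+mR=9/8 → advance +1; mR−mL=-39/40 → turn -1·90°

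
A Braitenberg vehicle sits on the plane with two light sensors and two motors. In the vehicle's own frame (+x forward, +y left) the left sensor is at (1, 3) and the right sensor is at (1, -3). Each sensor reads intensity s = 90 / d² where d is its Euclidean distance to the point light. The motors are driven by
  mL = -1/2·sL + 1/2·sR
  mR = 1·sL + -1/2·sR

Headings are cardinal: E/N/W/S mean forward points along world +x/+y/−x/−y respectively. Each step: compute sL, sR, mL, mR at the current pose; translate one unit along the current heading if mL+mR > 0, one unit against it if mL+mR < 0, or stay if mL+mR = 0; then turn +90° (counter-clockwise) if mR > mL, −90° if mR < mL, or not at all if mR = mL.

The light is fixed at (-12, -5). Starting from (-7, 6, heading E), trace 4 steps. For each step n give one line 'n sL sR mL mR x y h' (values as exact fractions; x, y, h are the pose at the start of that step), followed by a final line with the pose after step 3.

n=0: pose=(-7,6,E); sL=45/116, sR=9/10; mL=297/1160, mR=-9/145; mL+mR=45/232 → advance +1; mR−mL=-369/1160 → turn -1·90°
n=1: pose=(-6,6,S); sL=90/181, sR=90/109; mL=3240/19729, mR=1665/19729; mL+mR=45/181 → advance +1; mR−mL=-1575/19729 → turn -1·90°
n=2: pose=(-6,5,W); sL=45/37, sR=45/97; mL=-1350/3589, mR=7065/7178; mL+mR=45/74 → advance +1; mR−mL=9765/7178 → turn +1·90°
n=3: pose=(-7,5,S); sL=18/29, sR=18/17; mL=108/493, mR=45/493; mL+mR=9/29 → advance +1; mR−mL=-63/493 → turn -1·90°

0 45/116 9/10 297/1160 -9/145 -7 6 E
1 90/181 90/109 3240/19729 1665/19729 -6 6 S
2 45/37 45/97 -1350/3589 7065/7178 -6 5 W
3 18/29 18/17 108/493 45/493 -7 5 S
final -7 4 W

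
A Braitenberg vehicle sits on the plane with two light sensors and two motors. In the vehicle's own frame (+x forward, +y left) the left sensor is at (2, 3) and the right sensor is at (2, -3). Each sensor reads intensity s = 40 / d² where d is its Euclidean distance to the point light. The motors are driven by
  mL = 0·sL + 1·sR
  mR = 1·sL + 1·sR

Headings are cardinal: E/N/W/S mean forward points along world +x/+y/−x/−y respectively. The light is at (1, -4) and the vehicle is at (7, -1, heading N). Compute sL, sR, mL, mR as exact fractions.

20/17 20/53 20/53 1400/901

left sensor world pos  = (4, 1); dL² = 34
right sensor world pos = (10, 1); dR² = 106
sL = 40/34 = 20/17
sR = 40/106 = 20/53
mL = 0·sL + 1·sR = 20/53
mR = 1·sL + 1·sR = 1400/901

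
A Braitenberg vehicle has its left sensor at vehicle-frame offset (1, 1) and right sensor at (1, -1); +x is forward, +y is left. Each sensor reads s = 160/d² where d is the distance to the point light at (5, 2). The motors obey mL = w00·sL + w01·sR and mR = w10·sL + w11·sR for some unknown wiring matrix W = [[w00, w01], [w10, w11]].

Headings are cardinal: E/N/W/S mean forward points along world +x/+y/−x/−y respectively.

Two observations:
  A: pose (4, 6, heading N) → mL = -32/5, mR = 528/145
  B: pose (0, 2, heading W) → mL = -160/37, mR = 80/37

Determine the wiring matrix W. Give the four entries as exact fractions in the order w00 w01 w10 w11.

0 -1 -1/2 1

obs A: pose=(4,6,N) → sL=160/29, sR=32/5, mL=-32/5, mR=528/145
obs B: pose=(0,2,W) → sL=160/37, sR=160/37, mL=-160/37, mR=80/37
sensor matrix S = [[160/29, 32/5], [160/37, 160/37]]; det S = -4096/1073
solve [mL_A; mL_B] = S·[w00; w01] and [mR_A; mR_B] = S·[w10; w11]:
  w00 = 0, w01 = -1, w10 = -1/2, w11 = 1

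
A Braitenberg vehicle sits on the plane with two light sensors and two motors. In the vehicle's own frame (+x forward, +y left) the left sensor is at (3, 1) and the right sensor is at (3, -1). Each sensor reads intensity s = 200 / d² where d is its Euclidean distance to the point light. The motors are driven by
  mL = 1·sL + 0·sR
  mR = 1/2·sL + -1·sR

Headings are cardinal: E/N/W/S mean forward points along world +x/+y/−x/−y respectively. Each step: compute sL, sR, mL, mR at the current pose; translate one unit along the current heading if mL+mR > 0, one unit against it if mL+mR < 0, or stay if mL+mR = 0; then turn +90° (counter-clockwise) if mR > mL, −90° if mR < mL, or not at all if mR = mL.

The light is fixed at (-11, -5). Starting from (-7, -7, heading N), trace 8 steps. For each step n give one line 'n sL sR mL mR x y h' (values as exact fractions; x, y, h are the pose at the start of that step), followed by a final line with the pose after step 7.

n=0: pose=(-7,-7,N); sL=20, sR=100/13; mL=20, mR=30/13; mL+mR=290/13 → advance +1; mR−mL=-230/13 → turn -1·90°
n=1: pose=(-7,-6,E); sL=200/49, sR=200/53; mL=200/49, mR=-4500/2597; mL+mR=6100/2597 → advance +1; mR−mL=-15100/2597 → turn -1·90°
n=2: pose=(-6,-6,S); sL=50/13, sR=25/4; mL=50/13, mR=-225/52; mL+mR=-25/52 → advance -1; mR−mL=-425/52 → turn -1·90°
n=3: pose=(-6,-5,W); sL=40, sR=40; mL=40, mR=-20; mL+mR=20 → advance +1; mR−mL=-60 → turn -1·90°
n=4: pose=(-7,-5,N); sL=100/9, sR=100/17; mL=100/9, mR=-50/153; mL+mR=550/51 → advance +1; mR−mL=-1750/153 → turn -1·90°
n=5: pose=(-7,-4,E); sL=200/53, sR=200/49; mL=200/53, mR=-5700/2597; mL+mR=4100/2597 → advance +1; mR−mL=-15500/2597 → turn -1·90°
n=6: pose=(-6,-4,S); sL=5, sR=10; mL=5, mR=-15/2; mL+mR=-5/2 → advance -1; mR−mL=-25/2 → turn -1·90°
n=7: pose=(-6,-3,W); sL=40, sR=200/13; mL=40, mR=60/13; mL+mR=580/13 → advance +1; mR−mL=-460/13 → turn -1·90°

0 20 100/13 20 30/13 -7 -7 N
1 200/49 200/53 200/49 -4500/2597 -7 -6 E
2 50/13 25/4 50/13 -225/52 -6 -6 S
3 40 40 40 -20 -6 -5 W
4 100/9 100/17 100/9 -50/153 -7 -5 N
5 200/53 200/49 200/53 -5700/2597 -7 -4 E
6 5 10 5 -15/2 -6 -4 S
7 40 200/13 40 60/13 -6 -3 W
final -7 -3 N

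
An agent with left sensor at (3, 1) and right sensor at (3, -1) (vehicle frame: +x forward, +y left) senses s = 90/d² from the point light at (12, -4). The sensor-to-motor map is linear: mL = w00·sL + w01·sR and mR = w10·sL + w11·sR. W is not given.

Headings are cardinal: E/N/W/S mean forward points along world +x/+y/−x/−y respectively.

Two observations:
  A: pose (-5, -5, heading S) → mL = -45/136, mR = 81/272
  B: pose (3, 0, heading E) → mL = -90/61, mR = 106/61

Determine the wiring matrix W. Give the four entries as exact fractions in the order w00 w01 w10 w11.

obs A: pose=(-5,-5,S) → sL=45/136, sR=9/34, mL=-45/136, mR=81/272
obs B: pose=(3,0,E) → sL=90/61, sR=2, mL=-90/61, mR=106/61
sensor matrix S = [[45/136, 9/34], [90/61, 2]]; det S = 1125/4148
solve [mL_A; mL_B] = S·[w00; w01] and [mR_A; mR_B] = S·[w10; w11]:
  w00 = -1, w01 = 0, w10 = 1/2, w11 = 1/2

-1 0 1/2 1/2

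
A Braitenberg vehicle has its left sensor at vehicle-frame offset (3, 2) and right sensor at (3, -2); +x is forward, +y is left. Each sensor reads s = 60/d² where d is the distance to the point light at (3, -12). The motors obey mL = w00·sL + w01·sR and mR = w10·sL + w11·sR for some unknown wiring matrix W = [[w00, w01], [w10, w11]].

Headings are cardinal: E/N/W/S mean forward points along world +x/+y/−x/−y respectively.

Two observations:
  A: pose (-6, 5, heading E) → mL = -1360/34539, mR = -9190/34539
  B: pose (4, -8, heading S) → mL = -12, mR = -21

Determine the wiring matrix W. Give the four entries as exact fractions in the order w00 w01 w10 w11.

1/2 -1/2 -1 -1/2

obs A: pose=(-6,5,E) → sL=60/397, sR=20/87, mL=-1360/34539, mR=-9190/34539
obs B: pose=(4,-8,S) → sL=6, sR=30, mL=-12, mR=-21
sensor matrix S = [[60/397, 20/87], [6, 30]]; det S = 36320/11513
solve [mL_A; mL_B] = S·[w00; w01] and [mR_A; mR_B] = S·[w10; w11]:
  w00 = 1/2, w01 = -1/2, w10 = -1, w11 = -1/2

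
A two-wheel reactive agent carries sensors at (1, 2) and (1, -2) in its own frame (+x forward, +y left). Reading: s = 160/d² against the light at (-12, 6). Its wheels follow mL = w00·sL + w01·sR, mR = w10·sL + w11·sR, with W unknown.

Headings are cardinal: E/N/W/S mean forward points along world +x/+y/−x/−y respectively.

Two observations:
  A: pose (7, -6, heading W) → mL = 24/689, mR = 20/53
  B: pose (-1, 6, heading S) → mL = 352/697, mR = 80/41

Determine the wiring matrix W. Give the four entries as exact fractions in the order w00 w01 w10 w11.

obs A: pose=(7,-6,W) → sL=4/13, sR=20/53, mL=24/689, mR=20/53
obs B: pose=(-1,6,S) → sL=16/17, sR=80/41, mL=352/697, mR=80/41
sensor matrix S = [[4/13, 20/53], [16/17, 80/41]]; det S = 117760/480233
solve [mL_A; mL_B] = S·[w00; w01] and [mR_A; mR_B] = S·[w10; w11]:
  w00 = -1/2, w01 = 1/2, w10 = 0, w11 = 1

-1/2 1/2 0 1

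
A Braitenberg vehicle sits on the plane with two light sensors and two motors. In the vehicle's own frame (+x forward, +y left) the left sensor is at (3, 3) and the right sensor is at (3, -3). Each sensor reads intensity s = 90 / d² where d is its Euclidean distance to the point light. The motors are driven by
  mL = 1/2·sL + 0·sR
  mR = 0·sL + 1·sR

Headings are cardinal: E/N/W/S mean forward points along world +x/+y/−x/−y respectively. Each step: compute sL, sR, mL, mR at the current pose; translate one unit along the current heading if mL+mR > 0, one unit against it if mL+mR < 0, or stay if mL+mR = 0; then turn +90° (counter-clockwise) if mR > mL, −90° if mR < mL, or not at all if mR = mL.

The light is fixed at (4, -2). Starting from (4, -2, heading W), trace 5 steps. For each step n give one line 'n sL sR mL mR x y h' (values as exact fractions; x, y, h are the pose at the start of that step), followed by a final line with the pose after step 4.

0 5 5 5/2 5 4 -2 W
1 90/13 18/5 45/13 18/5 3 -2 S
2 45/4 9/2 45/8 9/2 3 -3 E
3 18/5 18/5 9/5 18/5 4 -3 S
4 9 45/17 9/2 45/17 4 -4 E
final 5 -4 S

n=0: pose=(4,-2,W); sL=5, sR=5; mL=5/2, mR=5; mL+mR=15/2 → advance +1; mR−mL=5/2 → turn +1·90°
n=1: pose=(3,-2,S); sL=90/13, sR=18/5; mL=45/13, mR=18/5; mL+mR=459/65 → advance +1; mR−mL=9/65 → turn +1·90°
n=2: pose=(3,-3,E); sL=45/4, sR=9/2; mL=45/8, mR=9/2; mL+mR=81/8 → advance +1; mR−mL=-9/8 → turn -1·90°
n=3: pose=(4,-3,S); sL=18/5, sR=18/5; mL=9/5, mR=18/5; mL+mR=27/5 → advance +1; mR−mL=9/5 → turn +1·90°
n=4: pose=(4,-4,E); sL=9, sR=45/17; mL=9/2, mR=45/17; mL+mR=243/34 → advance +1; mR−mL=-63/34 → turn -1·90°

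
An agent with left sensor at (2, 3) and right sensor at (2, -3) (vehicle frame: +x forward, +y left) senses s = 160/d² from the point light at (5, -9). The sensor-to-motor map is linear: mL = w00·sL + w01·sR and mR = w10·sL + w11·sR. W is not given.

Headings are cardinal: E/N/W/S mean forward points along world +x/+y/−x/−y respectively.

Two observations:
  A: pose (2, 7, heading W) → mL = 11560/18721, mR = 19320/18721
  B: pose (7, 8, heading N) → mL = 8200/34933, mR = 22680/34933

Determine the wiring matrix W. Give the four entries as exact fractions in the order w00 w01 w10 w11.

1 -1/2 1 1/2

obs A: pose=(2,7,W) → sL=80/97, sR=80/193, mL=11560/18721, mR=19320/18721
obs B: pose=(7,8,N) → sL=80/181, sR=80/193, mL=8200/34933, mR=22680/34933
sensor matrix S = [[80/97, 80/193], [80/181, 80/193]]; det S = 537600/3388501
solve [mL_A; mL_B] = S·[w00; w01] and [mR_A; mR_B] = S·[w10; w11]:
  w00 = 1, w01 = -1/2, w10 = 1, w11 = 1/2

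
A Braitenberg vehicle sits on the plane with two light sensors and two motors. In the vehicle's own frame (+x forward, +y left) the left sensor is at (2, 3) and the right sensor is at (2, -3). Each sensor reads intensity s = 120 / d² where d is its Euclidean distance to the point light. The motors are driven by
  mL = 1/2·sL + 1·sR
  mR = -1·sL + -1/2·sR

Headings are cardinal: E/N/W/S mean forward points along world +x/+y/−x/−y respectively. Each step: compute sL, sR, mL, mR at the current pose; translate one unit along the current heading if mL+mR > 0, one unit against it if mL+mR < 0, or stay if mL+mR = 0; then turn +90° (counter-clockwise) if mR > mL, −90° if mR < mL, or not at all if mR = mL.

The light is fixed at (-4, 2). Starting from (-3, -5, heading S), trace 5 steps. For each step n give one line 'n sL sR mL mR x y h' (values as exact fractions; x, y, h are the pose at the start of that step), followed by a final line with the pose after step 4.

0 120/97 24/17 3348/1649 -3204/1649 -3 -5 S
1 60/61 60/13 4050/793 -2610/793 -3 -6 W
2 8/3 8/3 4 -4 -4 -6 N
3 120/29 24/25 2196/725 -3348/725 -4 -6 E
4 15/13 30/29 1215/754 -630/377 -5 -6 S
final -5 -5 W

n=0: pose=(-3,-5,S); sL=120/97, sR=24/17; mL=3348/1649, mR=-3204/1649; mL+mR=144/1649 → advance +1; mR−mL=-6552/1649 → turn -1·90°
n=1: pose=(-3,-6,W); sL=60/61, sR=60/13; mL=4050/793, mR=-2610/793; mL+mR=1440/793 → advance +1; mR−mL=-6660/793 → turn -1·90°
n=2: pose=(-4,-6,N); sL=8/3, sR=8/3; mL=4, mR=-4; mL+mR=0 → advance +0; mR−mL=-8 → turn -1·90°
n=3: pose=(-4,-6,E); sL=120/29, sR=24/25; mL=2196/725, mR=-3348/725; mL+mR=-1152/725 → advance -1; mR−mL=-5544/725 → turn -1·90°
n=4: pose=(-5,-6,S); sL=15/13, sR=30/29; mL=1215/754, mR=-630/377; mL+mR=-45/754 → advance -1; mR−mL=-2475/754 → turn -1·90°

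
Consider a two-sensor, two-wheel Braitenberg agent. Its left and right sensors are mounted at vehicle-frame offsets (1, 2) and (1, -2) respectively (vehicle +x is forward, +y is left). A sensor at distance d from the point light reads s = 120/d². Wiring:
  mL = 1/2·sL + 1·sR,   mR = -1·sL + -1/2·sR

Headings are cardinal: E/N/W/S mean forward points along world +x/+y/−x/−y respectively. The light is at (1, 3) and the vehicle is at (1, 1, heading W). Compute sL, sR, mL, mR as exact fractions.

120/17 120 2100/17 -1140/17

left sensor world pos  = (0, -1); dL² = 17
right sensor world pos = (0, 3); dR² = 1
sL = 120/17 = 120/17
sR = 120/1 = 120
mL = 1/2·sL + 1·sR = 2100/17
mR = -1·sL + -1/2·sR = -1140/17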